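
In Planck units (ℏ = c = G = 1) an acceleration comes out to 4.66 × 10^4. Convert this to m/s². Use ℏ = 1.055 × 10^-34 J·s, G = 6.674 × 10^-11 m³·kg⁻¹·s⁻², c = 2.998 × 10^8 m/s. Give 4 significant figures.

One Planck acceleration: a_P = √(c⁷/(ℏG)) = 5.560 × 10^51 m/s².
4.66 × 10^4 × 5.560 × 10^51 m/s² = 2.591 × 10^56 m/s²

2.591 × 10^56 m/s²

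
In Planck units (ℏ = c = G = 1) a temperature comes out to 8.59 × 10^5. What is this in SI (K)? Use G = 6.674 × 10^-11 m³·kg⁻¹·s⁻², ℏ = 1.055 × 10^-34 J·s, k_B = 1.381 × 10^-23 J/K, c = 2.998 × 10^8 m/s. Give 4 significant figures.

1.217 × 10^38 K

One Planck temperature: T_P = √(ℏc⁵/G) / k_B = 1.417 × 10^32 K.
8.59 × 10^5 × 1.417 × 10^32 K = 1.217 × 10^38 K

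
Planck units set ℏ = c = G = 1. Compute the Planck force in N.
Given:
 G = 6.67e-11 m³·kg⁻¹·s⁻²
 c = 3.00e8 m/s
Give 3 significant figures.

The unique combination of the constants set to 1 with dimensions of force is F_P = c⁴/G.
  = 8.10e33 / 6.67e-11
  = 1.21e44 N

1.21e44 N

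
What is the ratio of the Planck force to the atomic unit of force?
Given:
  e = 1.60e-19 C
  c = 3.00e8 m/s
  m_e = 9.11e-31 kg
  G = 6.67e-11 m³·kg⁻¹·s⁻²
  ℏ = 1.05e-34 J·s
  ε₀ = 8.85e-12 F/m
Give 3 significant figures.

1.46e51

Planck force: F_P = c⁴/G = 1.21e44 N
atomic unit of force: F_au = E_h/a₀ = m_e²e⁶/((4πε₀)³ℏ⁴) = 8.33e-8 N
ratio = 1.21e44 / 8.33e-8 = 1.46e51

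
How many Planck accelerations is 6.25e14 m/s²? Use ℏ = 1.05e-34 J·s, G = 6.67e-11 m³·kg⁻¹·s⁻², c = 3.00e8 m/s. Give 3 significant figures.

Planck acceleration: a_P = √(c⁷/(ℏG)) = 5.59e51 m/s².
6.25e14 / 5.59e51 = 1.12e-37

1.12e-37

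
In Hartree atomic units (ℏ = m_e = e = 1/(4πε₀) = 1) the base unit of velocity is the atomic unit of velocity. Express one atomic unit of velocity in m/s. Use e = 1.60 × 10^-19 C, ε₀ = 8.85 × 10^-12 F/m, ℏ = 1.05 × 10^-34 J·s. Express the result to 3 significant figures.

v_au = e²/(4πε₀ℏ)
  = 2.56 × 10^-38 / 1.17 × 10^-44
  = 2.19 × 10^6 m/s

2.19 × 10^6 m/s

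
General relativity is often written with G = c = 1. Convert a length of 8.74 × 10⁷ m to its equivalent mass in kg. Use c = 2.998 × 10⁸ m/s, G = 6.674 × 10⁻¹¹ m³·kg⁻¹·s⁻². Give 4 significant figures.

Length → mass via c²/G.
8.74 × 10⁷ m × (c²/G) = 1.177 × 10³⁵ kg

1.177 × 10³⁵ kg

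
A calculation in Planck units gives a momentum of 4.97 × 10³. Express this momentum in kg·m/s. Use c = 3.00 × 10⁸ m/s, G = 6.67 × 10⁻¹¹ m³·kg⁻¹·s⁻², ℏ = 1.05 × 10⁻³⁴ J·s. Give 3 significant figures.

One Planck momentum: p_P = √(ℏc³/G) = 6.52 kg·m/s.
4.97 × 10³ × 6.52 kg·m/s = 3.24 × 10⁴ kg·m/s

3.24 × 10⁴ kg·m/s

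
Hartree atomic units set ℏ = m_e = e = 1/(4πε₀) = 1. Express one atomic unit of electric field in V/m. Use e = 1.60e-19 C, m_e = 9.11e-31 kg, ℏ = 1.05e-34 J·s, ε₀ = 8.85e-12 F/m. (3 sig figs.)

Dimensional analysis gives E_au = E_h/(e a₀) = m_e²e⁵/((4πε₀)³ℏ⁴).
E_h = 4.38e-18 J
a₀ = 5.26e-11 m
E_h/(e·a₀) = 5.20e11 V/m

5.20e11 V/m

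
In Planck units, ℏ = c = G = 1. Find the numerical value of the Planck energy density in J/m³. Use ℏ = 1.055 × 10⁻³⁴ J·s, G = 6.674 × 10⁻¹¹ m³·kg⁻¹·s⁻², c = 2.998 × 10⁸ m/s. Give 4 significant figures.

From ℏ = c = G = 1 the energy density scale is u_P = c⁷/(ℏG²).
  = 2.177 × 10⁵⁹ / 4.699 × 10⁻⁵⁵
  = 4.632 × 10¹¹³ J/m³

4.632 × 10¹¹³ J/m³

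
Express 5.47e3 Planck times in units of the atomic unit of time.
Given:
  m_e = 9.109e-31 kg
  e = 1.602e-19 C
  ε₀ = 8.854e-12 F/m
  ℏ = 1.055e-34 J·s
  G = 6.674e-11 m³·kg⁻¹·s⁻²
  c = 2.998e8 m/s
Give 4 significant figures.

1.217e-23

Planck time: t_P = √(ℏG/c⁵) = 5.392e-44 s
atomic unit of time: τ_au = (4πε₀)²ℏ³/(m_e e⁴) = 2.423e-17 s
5.47e3 × 5.392e-44 / 2.423e-17 = 1.217e-23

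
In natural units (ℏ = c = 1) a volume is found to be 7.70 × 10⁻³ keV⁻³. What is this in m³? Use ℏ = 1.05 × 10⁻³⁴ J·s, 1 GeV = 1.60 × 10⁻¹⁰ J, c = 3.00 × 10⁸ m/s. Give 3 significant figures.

5.88 × 10⁻³² m³

Volume is [L]³ = [E]⁻³·(ℏc)³.
1 GeV⁻³ → (ℏc)³ × (1 GeV in J)⁻³ = 7.63 × 10⁻⁴⁸ m³.
Convert the energy scale: 7.70 × 10⁻³ keV⁻³ = 7.70 × 10¹⁵ GeV⁻³.
Result: 7.70 × 10¹⁵ × 7.63 × 10⁻⁴⁸ = 5.88 × 10⁻³² m³.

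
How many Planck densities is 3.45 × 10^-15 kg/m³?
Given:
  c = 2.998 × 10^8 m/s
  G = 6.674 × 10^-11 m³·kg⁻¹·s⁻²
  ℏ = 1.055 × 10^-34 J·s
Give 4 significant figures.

6.694 × 10^-112

Planck density: ρ_P = c⁵/(ℏG²) = 5.154 × 10^96 kg/m³.
3.45 × 10^-15 / 5.154 × 10^96 = 6.694 × 10^-112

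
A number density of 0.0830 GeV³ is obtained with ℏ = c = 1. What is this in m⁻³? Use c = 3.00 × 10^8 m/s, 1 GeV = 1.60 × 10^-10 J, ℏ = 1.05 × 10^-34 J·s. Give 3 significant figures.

1.09 × 10^46 m⁻³

Number density is [L]⁻³ = [E]³/(ℏc)³.
1 GeV³ → 1/(ℏc)³ × (1 GeV in J)³ = 1.31 × 10^47 m⁻³.
Result: 0.0830 × 1.31 × 10^47 = 1.09 × 10^46 m⁻³.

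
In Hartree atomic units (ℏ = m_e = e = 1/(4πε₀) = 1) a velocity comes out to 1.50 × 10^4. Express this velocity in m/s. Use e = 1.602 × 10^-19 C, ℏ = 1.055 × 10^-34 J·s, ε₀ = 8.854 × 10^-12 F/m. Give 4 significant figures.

One atomic unit of velocity: v_au = e²/(4πε₀ℏ) = 2.186 × 10^6 m/s.
1.50 × 10^4 × 2.186 × 10^6 m/s = 3.280 × 10^10 m/s

3.280 × 10^10 m/s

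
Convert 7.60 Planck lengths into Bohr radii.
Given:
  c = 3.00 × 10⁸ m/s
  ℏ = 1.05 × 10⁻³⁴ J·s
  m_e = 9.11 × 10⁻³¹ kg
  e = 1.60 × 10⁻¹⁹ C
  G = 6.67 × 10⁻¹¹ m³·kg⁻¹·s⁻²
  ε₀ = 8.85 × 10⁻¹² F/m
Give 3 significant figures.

Planck length: ℓ_P = √(ℏG/c³) = 1.61 × 10⁻³⁵ m
Bohr radius: a₀ = 4πε₀ℏ²/(m_e e²) = 5.26 × 10⁻¹¹ m
7.60 × 1.61 × 10⁻³⁵ / 5.26 × 10⁻¹¹ = 2.33 × 10⁻²⁴

2.33 × 10⁻²⁴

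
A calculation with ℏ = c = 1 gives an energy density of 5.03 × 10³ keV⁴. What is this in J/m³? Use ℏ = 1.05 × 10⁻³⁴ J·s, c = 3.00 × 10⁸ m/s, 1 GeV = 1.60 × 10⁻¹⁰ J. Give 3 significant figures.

1.05 × 10¹⁷ J/m³

[E]/[L]³ = [E]⁴/(ℏc)³; restore (ℏc)⁻³.
1 GeV⁴ → 1/(ℏc)³ × (1 GeV in J)⁴ = 2.10 × 10³⁷ J/m³.
Convert the energy scale: 5.03 × 10³ keV⁴ = 5.03 × 10⁻²¹ GeV⁴.
Result: 5.03 × 10⁻²¹ × 2.10 × 10³⁷ = 1.05 × 10¹⁷ J/m³.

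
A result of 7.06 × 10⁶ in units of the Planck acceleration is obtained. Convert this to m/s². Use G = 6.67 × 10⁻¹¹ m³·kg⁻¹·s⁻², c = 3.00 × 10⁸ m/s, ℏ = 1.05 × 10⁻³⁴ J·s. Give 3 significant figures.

3.95 × 10⁵⁸ m/s²

One Planck acceleration: a_P = √(c⁷/(ℏG)) = 5.59 × 10⁵¹ m/s².
7.06 × 10⁶ × 5.59 × 10⁵¹ m/s² = 3.95 × 10⁵⁸ m/s²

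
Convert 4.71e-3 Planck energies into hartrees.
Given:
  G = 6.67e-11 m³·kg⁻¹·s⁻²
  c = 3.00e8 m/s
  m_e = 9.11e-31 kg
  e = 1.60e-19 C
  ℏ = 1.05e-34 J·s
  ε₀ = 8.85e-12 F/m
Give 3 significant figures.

Planck energy: E_P = √(ℏc⁵/G) = 1.96e9 J
hartree: E_h = m_e e⁴/(4πε₀ℏ)² = 4.38e-18 J
4.71e-3 × 1.96e9 / 4.38e-18 = 2.10e24

2.10e24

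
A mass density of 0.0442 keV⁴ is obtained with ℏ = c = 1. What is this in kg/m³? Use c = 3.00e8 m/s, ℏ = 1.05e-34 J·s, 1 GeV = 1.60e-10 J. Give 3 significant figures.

Mass density is [E]/(c²[L]³) = [E]⁴/(ℏ³c⁵).
1 GeV⁴ → 1/(ℏ³c⁵) × (1 GeV in J)⁴ = 2.33e20 kg/m³.
Convert the energy scale: 0.0442 keV⁴ = 4.42e-26 GeV⁴.
Result: 4.42e-26 × 2.33e20 = 1.03e-5 kg/m³.

1.03e-5 kg/m³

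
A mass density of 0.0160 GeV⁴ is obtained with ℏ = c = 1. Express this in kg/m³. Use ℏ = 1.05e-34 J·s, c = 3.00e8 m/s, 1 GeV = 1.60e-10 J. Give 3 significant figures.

3.73e18 kg/m³

Mass density is [E]/(c²[L]³) = [E]⁴/(ℏ³c⁵).
1 GeV⁴ → 1/(ℏ³c⁵) × (1 GeV in J)⁴ = 2.33e20 kg/m³.
Result: 0.0160 × 2.33e20 = 3.73e18 kg/m³.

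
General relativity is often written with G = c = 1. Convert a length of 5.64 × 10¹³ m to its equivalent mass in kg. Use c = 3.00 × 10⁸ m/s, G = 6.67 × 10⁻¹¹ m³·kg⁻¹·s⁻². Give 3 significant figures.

Length → mass via c²/G.
5.64 × 10¹³ m × (c²/G) = 7.61 × 10⁴⁰ kg

7.61 × 10⁴⁰ kg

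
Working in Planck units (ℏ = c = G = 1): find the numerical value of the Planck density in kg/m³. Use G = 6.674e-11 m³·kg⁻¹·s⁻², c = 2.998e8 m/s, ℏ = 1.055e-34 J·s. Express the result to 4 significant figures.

5.154e96 kg/m³

Dimensional analysis gives ρ_P = c⁵/(ℏG²).
  = 2.422e42 / 4.699e-55
  = 5.154e96 kg/m³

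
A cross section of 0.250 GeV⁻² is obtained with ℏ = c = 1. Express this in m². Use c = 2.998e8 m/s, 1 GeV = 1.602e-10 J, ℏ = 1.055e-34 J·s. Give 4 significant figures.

9.745e-33 m²

Area is [L]² = [E]⁻²·(ℏc)²; restore (ℏc)².
1 GeV⁻² → (ℏc)² × (1 GeV in J)⁻² = 3.898e-32 m².
Result: 0.250 × 3.898e-32 = 9.745e-33 m².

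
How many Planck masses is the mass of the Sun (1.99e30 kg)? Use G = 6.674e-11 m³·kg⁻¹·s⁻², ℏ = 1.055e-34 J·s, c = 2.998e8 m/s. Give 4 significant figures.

9.141e37

Planck mass: m_P = √(ℏc/G) = 2.177e-8 kg.
1.99e30 / 2.177e-8 = 9.141e37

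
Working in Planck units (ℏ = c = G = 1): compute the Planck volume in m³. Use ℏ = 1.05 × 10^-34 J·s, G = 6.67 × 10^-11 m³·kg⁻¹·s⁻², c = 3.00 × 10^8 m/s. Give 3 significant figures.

From ℏ = c = G = 1 the volume scale is V_P = (ℏG/c³)^(3/2).
  = √(1.75 × 10^-209)
  = 4.18 × 10^-105 m³

4.18 × 10^-105 m³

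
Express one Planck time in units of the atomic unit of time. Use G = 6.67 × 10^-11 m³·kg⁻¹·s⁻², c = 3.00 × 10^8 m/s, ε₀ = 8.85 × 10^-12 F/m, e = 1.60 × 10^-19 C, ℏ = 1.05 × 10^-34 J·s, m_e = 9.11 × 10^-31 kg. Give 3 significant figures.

2.24 × 10^-27

Planck time: t_P = √(ℏG/c⁵) = 5.37 × 10^-44 s
atomic unit of time: τ_au = (4πε₀)²ℏ³/(m_e e⁴) = 2.40 × 10^-17 s
ratio = 5.37 × 10^-44 / 2.40 × 10^-17 = 2.24 × 10^-27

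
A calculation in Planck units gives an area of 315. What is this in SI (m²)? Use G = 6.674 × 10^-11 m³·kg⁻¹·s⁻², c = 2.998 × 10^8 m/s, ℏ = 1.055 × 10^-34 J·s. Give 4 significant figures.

8.231 × 10^-68 m²

One Planck area: A_P = ℏG/c³ = 2.613 × 10^-70 m².
315 × 2.613 × 10^-70 m² = 8.231 × 10^-68 m²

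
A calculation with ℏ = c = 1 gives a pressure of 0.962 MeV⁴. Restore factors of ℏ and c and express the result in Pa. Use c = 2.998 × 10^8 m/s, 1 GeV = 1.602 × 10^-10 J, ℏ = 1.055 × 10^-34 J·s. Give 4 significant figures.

Pressure is [E]/[L]³ = [E]⁴/(ℏc)³.
1 GeV⁴ → 1/(ℏc)³ × (1 GeV in J)⁴ = 2.082 × 10^37 Pa.
Convert the energy scale: 0.962 MeV⁴ = 9.62 × 10^-13 GeV⁴.
Result: 9.62 × 10^-13 × 2.082 × 10^37 = 2.003 × 10^25 Pa.

2.003 × 10^25 Pa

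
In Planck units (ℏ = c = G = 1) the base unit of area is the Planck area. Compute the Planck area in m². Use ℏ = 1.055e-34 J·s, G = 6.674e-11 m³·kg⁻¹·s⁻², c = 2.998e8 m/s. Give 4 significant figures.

A_P = ℏG/c³
  = 7.041e-45 / 2.695e25
  = 2.613e-70 m²

2.613e-70 m²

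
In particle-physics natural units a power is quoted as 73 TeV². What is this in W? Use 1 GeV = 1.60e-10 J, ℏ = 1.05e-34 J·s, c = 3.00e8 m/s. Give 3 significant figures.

Power is [E]/[T] = [E]²/ℏ.
1 GeV² → 1/ℏ × (1 GeV in J)² = 2.44e14 W.
Convert the energy scale: 73 TeV² = 7.30e7 GeV².
Result: 7.30e7 × 2.44e14 = 1.78e22 W.

1.78e22 W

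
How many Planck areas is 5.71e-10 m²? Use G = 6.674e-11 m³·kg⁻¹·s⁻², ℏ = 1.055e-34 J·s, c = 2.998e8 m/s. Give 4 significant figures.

2.185e60

Planck area: A_P = ℏG/c³ = 2.613e-70 m².
5.71e-10 / 2.613e-70 = 2.185e60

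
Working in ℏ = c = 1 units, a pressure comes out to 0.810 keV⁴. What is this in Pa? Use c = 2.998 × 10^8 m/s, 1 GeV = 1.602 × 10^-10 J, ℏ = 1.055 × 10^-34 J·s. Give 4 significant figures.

Pressure is [E]/[L]³ = [E]⁴/(ℏc)³.
1 GeV⁴ → 1/(ℏc)³ × (1 GeV in J)⁴ = 2.082 × 10^37 Pa.
Convert the energy scale: 0.810 keV⁴ = 8.10 × 10^-25 GeV⁴.
Result: 8.10 × 10^-25 × 2.082 × 10^37 = 1.686 × 10^13 Pa.

1.686 × 10^13 Pa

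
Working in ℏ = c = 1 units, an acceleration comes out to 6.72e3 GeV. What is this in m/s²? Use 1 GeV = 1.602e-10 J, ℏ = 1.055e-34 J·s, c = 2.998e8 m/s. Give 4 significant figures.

3.059e36 m/s²

Acceleration is [L]/[T]² = c·[E]/ℏ.
1 GeV → c/ℏ × (1 GeV in J) = 4.552e32 m/s².
Result: 6.72e3 × 4.552e32 = 3.059e36 m/s².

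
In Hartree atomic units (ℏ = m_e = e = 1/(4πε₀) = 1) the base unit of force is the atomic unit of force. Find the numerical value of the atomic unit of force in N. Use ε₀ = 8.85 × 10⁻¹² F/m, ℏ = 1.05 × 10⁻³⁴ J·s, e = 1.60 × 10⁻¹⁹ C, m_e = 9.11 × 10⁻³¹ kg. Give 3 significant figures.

8.33 × 10⁻⁸ N

F_au = E_h/a₀ = m_e²e⁶/((4πε₀)³ℏ⁴)
E_h = 4.38 × 10⁻¹⁸ J
a₀ = 5.26 × 10⁻¹¹ m
E_h/a₀ = 8.33 × 10⁻⁸ N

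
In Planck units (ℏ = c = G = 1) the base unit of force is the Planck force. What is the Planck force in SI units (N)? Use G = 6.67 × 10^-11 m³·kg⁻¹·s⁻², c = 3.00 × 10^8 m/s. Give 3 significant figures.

F_P = c⁴/G
  = 8.10 × 10^33 / 6.67 × 10^-11
  = 1.21 × 10^44 N

1.21 × 10^44 N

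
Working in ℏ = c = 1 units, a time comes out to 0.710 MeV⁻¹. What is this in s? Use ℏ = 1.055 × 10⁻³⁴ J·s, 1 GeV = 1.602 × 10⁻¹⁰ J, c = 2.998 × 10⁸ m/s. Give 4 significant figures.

A time is [E]⁻¹ in ℏ=c=1; restore one factor of ℏ.
1 GeV⁻¹ → ℏ × (1 GeV in J)⁻¹ = 6.586 × 10⁻²⁵ s.
Convert the energy scale: 0.710 MeV⁻¹ = 710 GeV⁻¹.
Result: 710 × 6.586 × 10⁻²⁵ = 4.676 × 10⁻²² s.

4.676 × 10⁻²² s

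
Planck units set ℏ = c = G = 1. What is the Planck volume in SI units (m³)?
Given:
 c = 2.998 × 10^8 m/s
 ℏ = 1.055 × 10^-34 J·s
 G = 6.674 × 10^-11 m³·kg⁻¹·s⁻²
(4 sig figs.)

4.224 × 10^-105 m³

From ℏ = c = G = 1 the volume scale is V_P = (ℏG/c³)^(3/2).
  = √(1.784 × 10^-209)
  = 4.224 × 10^-105 m³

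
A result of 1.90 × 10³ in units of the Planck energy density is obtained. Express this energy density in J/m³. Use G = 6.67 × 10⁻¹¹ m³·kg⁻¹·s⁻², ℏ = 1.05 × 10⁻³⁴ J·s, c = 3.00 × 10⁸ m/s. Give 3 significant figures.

One Planck energy density: u_P = c⁷/(ℏG²) = 4.68 × 10¹¹³ J/m³.
1.90 × 10³ × 4.68 × 10¹¹³ J/m³ = 8.90 × 10¹¹⁶ J/m³

8.90 × 10¹¹⁶ J/m³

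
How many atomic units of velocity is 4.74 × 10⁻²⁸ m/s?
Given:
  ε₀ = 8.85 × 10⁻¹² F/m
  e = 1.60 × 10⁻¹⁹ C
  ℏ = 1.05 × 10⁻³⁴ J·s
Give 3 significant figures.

2.16 × 10⁻³⁴

atomic unit of velocity: v_au = e²/(4πε₀ℏ) = 2.19 × 10⁶ m/s.
4.74 × 10⁻²⁸ / 2.19 × 10⁶ = 2.16 × 10⁻³⁴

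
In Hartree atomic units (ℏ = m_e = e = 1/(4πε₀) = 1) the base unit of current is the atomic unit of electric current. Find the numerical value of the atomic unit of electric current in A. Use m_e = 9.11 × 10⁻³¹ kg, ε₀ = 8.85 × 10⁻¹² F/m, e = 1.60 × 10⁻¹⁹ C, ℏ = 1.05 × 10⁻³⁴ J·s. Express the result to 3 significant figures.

6.67 × 10⁻³ A

I_au = e E_h/ℏ = m_e e⁵/((4πε₀)²ℏ³)
E_h = 4.38 × 10⁻¹⁸ J
e·E_h/ℏ = 6.67 × 10⁻³ A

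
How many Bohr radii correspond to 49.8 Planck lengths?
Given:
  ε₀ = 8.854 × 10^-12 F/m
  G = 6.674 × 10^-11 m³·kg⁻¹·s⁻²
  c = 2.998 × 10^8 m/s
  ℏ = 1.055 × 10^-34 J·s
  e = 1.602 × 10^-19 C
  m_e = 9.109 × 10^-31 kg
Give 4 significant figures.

1.520 × 10^-23

Planck length: ℓ_P = √(ℏG/c³) = 1.616 × 10^-35 m
Bohr radius: a₀ = 4πε₀ℏ²/(m_e e²) = 5.297 × 10^-11 m
49.8 × 1.616 × 10^-35 / 5.297 × 10^-11 = 1.520 × 10^-23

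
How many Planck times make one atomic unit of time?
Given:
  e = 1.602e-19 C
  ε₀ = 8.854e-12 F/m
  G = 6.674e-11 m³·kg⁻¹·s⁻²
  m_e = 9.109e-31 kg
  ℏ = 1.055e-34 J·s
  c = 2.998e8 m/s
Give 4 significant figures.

4.494e26

atomic unit of time: τ_au = (4πε₀)²ℏ³/(m_e e⁴) = 2.423e-17 s
Planck time: t_P = √(ℏG/c⁵) = 5.392e-44 s
ratio = 2.423e-17 / 5.392e-44 = 4.494e26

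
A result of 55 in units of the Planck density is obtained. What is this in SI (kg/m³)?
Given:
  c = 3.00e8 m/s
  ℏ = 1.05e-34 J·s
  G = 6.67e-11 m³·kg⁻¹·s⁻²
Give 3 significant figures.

One Planck density: ρ_P = c⁵/(ℏG²) = 5.20e96 kg/m³.
55 × 5.20e96 kg/m³ = 2.86e98 kg/m³

2.86e98 kg/m³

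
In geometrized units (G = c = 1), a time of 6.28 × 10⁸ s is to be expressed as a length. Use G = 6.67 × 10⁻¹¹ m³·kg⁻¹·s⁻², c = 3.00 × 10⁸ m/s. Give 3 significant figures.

Time → length via c.
6.28 × 10⁸ s × (c) = 1.88 × 10¹⁷ m

1.88 × 10¹⁷ m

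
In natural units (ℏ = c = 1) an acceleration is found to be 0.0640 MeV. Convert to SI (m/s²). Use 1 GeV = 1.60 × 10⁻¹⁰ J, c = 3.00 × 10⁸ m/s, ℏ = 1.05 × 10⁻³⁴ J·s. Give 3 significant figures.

2.93 × 10²⁸ m/s²

Acceleration is [L]/[T]² = c·[E]/ℏ.
1 GeV → c/ℏ × (1 GeV in J) = 4.57 × 10³² m/s².
Convert the energy scale: 0.0640 MeV = 6.40 × 10⁻⁵ GeV.
Result: 6.40 × 10⁻⁵ × 4.57 × 10³² = 2.93 × 10²⁸ m/s².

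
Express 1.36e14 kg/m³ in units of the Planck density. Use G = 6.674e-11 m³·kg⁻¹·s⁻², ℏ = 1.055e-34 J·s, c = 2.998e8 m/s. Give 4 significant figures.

2.639e-83

Planck density: ρ_P = c⁵/(ℏG²) = 5.154e96 kg/m³.
1.36e14 / 5.154e96 = 2.639e-83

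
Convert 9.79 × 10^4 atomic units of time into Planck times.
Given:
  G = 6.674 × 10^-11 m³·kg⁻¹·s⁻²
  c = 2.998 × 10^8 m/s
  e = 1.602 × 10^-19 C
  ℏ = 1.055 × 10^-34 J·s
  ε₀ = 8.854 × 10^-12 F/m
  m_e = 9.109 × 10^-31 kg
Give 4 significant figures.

4.399 × 10^31

atomic unit of time: τ_au = (4πε₀)²ℏ³/(m_e e⁴) = 2.423 × 10^-17 s
Planck time: t_P = √(ℏG/c⁵) = 5.392 × 10^-44 s
9.79 × 10^4 × 2.423 × 10^-17 / 5.392 × 10^-44 = 4.399 × 10^31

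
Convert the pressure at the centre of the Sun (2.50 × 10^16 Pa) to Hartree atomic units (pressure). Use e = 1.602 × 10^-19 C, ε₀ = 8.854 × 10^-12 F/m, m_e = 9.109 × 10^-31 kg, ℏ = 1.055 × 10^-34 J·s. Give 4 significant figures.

853.5

atomic unit of pressure: P_au = E_h/a₀³ = m_e⁴e¹⁰/((4πε₀)⁵ℏ⁸) = 2.929 × 10^13 Pa.
2.50 × 10^16 / 2.929 × 10^13 = 853.5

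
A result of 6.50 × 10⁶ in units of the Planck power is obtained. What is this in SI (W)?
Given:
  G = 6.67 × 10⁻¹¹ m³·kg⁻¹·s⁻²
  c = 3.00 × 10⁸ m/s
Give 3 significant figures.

2.37 × 10⁵⁹ W

One Planck power: P_P = c⁵/G = 3.64 × 10⁵² W.
6.50 × 10⁶ × 3.64 × 10⁵² W = 2.37 × 10⁵⁹ W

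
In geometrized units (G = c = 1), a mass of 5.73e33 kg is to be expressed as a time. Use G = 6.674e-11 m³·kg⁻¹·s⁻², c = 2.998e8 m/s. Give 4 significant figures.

0.01419 s

Mass → time via G/c³.
5.73e33 kg × (G/c³) = 0.01419 s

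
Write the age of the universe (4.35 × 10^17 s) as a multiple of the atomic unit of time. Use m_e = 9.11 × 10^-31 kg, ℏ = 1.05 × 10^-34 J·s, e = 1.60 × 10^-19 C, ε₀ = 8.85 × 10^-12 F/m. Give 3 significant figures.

1.81 × 10^34

atomic unit of time: τ_au = (4πε₀)²ℏ³/(m_e e⁴) = 2.40 × 10^-17 s.
4.35 × 10^17 / 2.40 × 10^-17 = 1.81 × 10^34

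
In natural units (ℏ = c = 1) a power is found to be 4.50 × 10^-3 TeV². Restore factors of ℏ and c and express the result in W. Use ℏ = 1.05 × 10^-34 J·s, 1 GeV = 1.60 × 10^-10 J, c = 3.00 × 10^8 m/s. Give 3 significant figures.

Power is [E]/[T] = [E]²/ℏ.
1 GeV² → 1/ℏ × (1 GeV in J)² = 2.44 × 10^14 W.
Convert the energy scale: 4.50 × 10^-3 TeV² = 4.50 × 10^3 GeV².
Result: 4.50 × 10^3 × 2.44 × 10^14 = 1.10 × 10^18 W.

1.10 × 10^18 W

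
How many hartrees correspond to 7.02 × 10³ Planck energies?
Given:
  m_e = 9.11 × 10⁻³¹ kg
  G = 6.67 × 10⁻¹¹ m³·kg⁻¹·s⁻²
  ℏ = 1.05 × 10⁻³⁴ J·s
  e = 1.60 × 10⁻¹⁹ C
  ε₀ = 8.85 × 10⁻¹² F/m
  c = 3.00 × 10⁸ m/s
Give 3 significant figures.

Planck energy: E_P = √(ℏc⁵/G) = 1.96 × 10⁹ J
hartree: E_h = m_e e⁴/(4πε₀ℏ)² = 4.38 × 10⁻¹⁸ J
7.02 × 10³ × 1.96 × 10⁹ / 4.38 × 10⁻¹⁸ = 3.14 × 10³⁰

3.14 × 10³⁰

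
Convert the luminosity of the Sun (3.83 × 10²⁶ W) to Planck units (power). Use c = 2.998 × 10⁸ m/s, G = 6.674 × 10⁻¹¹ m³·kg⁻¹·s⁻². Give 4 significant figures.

1.055 × 10⁻²⁶

Planck power: P_P = c⁵/G = 3.629 × 10⁵² W.
3.83 × 10²⁶ / 3.629 × 10⁵² = 1.055 × 10⁻²⁶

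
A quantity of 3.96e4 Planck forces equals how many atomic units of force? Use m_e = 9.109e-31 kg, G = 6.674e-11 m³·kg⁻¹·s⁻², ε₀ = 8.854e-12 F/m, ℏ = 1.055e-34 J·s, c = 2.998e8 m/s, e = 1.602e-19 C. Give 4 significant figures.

Planck force: F_P = c⁴/G = 1.210e44 N
atomic unit of force: F_au = E_h/a₀ = m_e²e⁶/((4πε₀)³ℏ⁴) = 8.220e-8 N
3.96e4 × 1.210e44 / 8.220e-8 = 5.831e55

5.831e55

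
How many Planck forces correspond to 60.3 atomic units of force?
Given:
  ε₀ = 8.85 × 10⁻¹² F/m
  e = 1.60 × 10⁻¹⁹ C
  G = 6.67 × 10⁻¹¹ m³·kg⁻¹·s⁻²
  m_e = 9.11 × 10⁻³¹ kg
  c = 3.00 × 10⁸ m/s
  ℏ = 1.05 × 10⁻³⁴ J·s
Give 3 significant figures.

4.14 × 10⁻⁵⁰

atomic unit of force: F_au = E_h/a₀ = m_e²e⁶/((4πε₀)³ℏ⁴) = 8.33 × 10⁻⁸ N
Planck force: F_P = c⁴/G = 1.21 × 10⁴⁴ N
60.3 × 8.33 × 10⁻⁸ / 1.21 × 10⁴⁴ = 4.14 × 10⁻⁵⁰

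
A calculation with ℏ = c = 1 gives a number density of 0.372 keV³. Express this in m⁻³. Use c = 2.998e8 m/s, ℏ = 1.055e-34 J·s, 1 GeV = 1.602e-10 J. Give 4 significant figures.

4.834e28 m⁻³

Number density is [L]⁻³ = [E]³/(ℏc)³.
1 GeV³ → 1/(ℏc)³ × (1 GeV in J)³ = 1.299e47 m⁻³.
Convert the energy scale: 0.372 keV³ = 3.72e-19 GeV³.
Result: 3.72e-19 × 1.299e47 = 4.834e28 m⁻³.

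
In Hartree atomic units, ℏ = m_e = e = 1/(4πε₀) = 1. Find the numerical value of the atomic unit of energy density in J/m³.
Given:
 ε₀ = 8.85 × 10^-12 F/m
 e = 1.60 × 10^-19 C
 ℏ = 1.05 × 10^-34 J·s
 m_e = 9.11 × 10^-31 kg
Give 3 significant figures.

3.01 × 10^13 J/m³

The unique combination of the constants set to 1 with dimensions of energy density is u_au = E_h/a₀³ = m_e⁴e¹⁰/((4πε₀)⁵ℏ⁸).
E_h = 4.38 × 10^-18 J
a₀ = 5.26 × 10^-11 m
E_h/a₀³ = 3.01 × 10^13 J/m³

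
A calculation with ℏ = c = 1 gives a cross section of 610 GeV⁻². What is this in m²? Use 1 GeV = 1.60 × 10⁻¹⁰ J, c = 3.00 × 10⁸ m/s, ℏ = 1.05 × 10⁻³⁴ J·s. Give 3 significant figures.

2.36 × 10⁻²⁹ m²

Area is [L]² = [E]⁻²·(ℏc)²; restore (ℏc)².
1 GeV⁻² → (ℏc)² × (1 GeV in J)⁻² = 3.88 × 10⁻³² m².
Result: 610 × 3.88 × 10⁻³² = 2.36 × 10⁻²⁹ m².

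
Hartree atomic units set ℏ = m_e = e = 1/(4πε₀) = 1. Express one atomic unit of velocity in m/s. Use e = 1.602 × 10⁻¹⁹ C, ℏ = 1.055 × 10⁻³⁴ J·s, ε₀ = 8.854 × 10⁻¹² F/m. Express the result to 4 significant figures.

2.186 × 10⁶ m/s

From ℏ = m_e = e = 1/(4πε₀) = 1 the velocity scale is v_au = e²/(4πε₀ℏ).
  = 2.566 × 10⁻³⁸ / 1.174 × 10⁻⁴⁴
  = 2.186 × 10⁶ m/s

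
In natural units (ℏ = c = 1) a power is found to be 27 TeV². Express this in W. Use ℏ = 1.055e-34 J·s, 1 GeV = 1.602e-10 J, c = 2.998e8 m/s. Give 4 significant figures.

Power is [E]/[T] = [E]²/ℏ.
1 GeV² → 1/ℏ × (1 GeV in J)² = 2.433e14 W.
Convert the energy scale: 27 TeV² = 2.70e7 GeV².
Result: 2.70e7 × 2.433e14 = 6.568e21 W.

6.568e21 W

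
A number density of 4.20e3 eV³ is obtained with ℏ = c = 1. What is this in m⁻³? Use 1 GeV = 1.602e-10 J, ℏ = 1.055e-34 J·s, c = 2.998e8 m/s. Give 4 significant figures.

Number density is [L]⁻³ = [E]³/(ℏc)³.
1 GeV³ → 1/(ℏc)³ × (1 GeV in J)³ = 1.299e47 m⁻³.
Convert the energy scale: 4.20e3 eV³ = 4.20e-24 GeV³.
Result: 4.20e-24 × 1.299e47 = 5.457e23 m⁻³.

5.457e23 m⁻³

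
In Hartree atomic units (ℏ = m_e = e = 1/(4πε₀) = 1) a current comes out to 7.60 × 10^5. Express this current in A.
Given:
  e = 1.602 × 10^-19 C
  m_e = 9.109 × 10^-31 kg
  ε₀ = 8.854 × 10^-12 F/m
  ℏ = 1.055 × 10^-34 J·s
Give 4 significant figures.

One atomic unit of electric current: I_au = e E_h/ℏ = m_e e⁵/((4πε₀)²ℏ³) = 6.612 × 10^-3 A.
7.60 × 10^5 × 6.612 × 10^-3 A = 5.025 × 10^3 A

5.025 × 10^3 A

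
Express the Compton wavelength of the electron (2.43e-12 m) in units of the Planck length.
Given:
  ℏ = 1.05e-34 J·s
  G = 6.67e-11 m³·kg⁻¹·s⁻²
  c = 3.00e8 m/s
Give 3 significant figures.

Planck length: ℓ_P = √(ℏG/c³) = 1.61e-35 m.
2.43e-12 / 1.61e-35 = 1.51e23

1.51e23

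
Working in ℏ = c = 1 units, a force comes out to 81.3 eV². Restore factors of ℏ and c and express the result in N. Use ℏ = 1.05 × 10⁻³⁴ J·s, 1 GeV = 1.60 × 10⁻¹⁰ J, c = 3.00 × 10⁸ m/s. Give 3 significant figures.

6.61 × 10⁻¹¹ N

Force is [E]/[L] = [E]²/(ℏc); restore (ℏc)⁻¹.
1 GeV² → 1/(ℏc) × (1 GeV in J)² = 8.13 × 10⁵ N.
Convert the energy scale: 81.3 eV² = 8.13 × 10⁻¹⁷ GeV².
Result: 8.13 × 10⁻¹⁷ × 8.13 × 10⁵ = 6.61 × 10⁻¹¹ N.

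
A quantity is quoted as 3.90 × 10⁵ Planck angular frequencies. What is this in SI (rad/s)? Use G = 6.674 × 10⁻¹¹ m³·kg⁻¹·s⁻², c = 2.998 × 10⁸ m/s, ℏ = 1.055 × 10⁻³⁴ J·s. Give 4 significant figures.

7.233 × 10⁴⁸ rad/s

One Planck angular frequency: ω_P = √(c⁵/(ℏG)) = 1.855 × 10⁴³ rad/s.
3.90 × 10⁵ × 1.855 × 10⁴³ rad/s = 7.233 × 10⁴⁸ rad/s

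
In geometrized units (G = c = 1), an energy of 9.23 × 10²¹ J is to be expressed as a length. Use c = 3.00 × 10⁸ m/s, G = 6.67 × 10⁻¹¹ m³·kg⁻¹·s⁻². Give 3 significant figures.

Energy → length via G/c⁴.
9.23 × 10²¹ J × (G/c⁴) = 7.60 × 10⁻²³ m

7.60 × 10⁻²³ m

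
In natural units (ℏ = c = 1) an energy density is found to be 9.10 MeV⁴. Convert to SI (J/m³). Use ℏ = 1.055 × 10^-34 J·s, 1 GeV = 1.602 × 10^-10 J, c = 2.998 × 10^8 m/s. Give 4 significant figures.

1.894 × 10^26 J/m³

[E]/[L]³ = [E]⁴/(ℏc)³; restore (ℏc)⁻³.
1 GeV⁴ → 1/(ℏc)³ × (1 GeV in J)⁴ = 2.082 × 10^37 J/m³.
Convert the energy scale: 9.10 MeV⁴ = 9.10 × 10^-12 GeV⁴.
Result: 9.10 × 10^-12 × 2.082 × 10^37 = 1.894 × 10^26 J/m³.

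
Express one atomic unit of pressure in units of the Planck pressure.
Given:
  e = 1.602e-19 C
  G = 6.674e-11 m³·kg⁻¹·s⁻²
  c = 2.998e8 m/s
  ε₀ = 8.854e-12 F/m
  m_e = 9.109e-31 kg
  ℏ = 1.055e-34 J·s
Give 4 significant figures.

atomic unit of pressure: P_au = E_h/a₀³ = m_e⁴e¹⁰/((4πε₀)⁵ℏ⁸) = 2.929e13 Pa
Planck pressure: p_P = c⁷/(ℏG²) = 4.632e113 Pa
ratio = 2.929e13 / 4.632e113 = 6.323e-101

6.323e-101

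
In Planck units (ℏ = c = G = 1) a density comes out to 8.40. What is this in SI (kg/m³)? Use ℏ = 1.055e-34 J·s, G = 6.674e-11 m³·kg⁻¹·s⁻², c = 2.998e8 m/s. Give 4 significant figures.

One Planck density: ρ_P = c⁵/(ℏG²) = 5.154e96 kg/m³.
8.40 × 5.154e96 kg/m³ = 4.329e97 kg/m³

4.329e97 kg/m³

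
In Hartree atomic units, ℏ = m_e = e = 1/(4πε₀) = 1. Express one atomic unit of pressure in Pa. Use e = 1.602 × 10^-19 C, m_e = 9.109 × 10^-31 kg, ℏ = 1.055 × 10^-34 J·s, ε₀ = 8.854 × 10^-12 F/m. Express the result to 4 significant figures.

2.929 × 10^13 Pa

Dimensional analysis gives P_au = E_h/a₀³ = m_e⁴e¹⁰/((4πε₀)⁵ℏ⁸).
E_h = 4.354 × 10^-18 J
a₀ = 5.297 × 10^-11 m
E_h/a₀³ = 2.929 × 10^13 Pa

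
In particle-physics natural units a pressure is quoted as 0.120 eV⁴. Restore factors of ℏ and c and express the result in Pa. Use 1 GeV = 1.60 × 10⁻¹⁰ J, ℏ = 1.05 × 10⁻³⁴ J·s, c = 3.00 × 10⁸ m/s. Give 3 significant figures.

2.52 Pa

Pressure is [E]/[L]³ = [E]⁴/(ℏc)³.
1 GeV⁴ → 1/(ℏc)³ × (1 GeV in J)⁴ = 2.10 × 10³⁷ Pa.
Convert the energy scale: 0.120 eV⁴ = 1.20 × 10⁻³⁷ GeV⁴.
Result: 1.20 × 10⁻³⁷ × 2.10 × 10³⁷ = 2.52 Pa.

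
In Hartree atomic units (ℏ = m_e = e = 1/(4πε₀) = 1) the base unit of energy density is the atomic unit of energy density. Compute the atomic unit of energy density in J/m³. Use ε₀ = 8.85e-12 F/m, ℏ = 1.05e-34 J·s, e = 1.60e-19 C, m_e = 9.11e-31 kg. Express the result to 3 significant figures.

3.01e13 J/m³

u_au = E_h/a₀³ = m_e⁴e¹⁰/((4πε₀)⁵ℏ⁸)
E_h = 4.38e-18 J
a₀ = 5.26e-11 m
E_h/a₀³ = 3.01e13 J/m³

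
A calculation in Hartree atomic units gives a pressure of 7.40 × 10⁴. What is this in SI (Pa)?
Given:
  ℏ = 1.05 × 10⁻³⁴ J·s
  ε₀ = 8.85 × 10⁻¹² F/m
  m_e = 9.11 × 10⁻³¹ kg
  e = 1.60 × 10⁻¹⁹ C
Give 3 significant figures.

One atomic unit of pressure: P_au = E_h/a₀³ = m_e⁴e¹⁰/((4πε₀)⁵ℏ⁸) = 3.01 × 10¹³ Pa.
7.40 × 10⁴ × 3.01 × 10¹³ Pa = 2.23 × 10¹⁸ Pa

2.23 × 10¹⁸ Pa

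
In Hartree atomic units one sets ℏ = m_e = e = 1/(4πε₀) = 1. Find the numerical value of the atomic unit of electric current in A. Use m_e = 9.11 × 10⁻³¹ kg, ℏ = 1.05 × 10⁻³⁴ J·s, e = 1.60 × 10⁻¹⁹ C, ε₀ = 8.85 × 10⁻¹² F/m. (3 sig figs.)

I_au = e E_h/ℏ = m_e e⁵/((4πε₀)²ℏ³)
E_h = 4.38 × 10⁻¹⁸ J
e·E_h/ℏ = 6.67 × 10⁻³ A

6.67 × 10⁻³ A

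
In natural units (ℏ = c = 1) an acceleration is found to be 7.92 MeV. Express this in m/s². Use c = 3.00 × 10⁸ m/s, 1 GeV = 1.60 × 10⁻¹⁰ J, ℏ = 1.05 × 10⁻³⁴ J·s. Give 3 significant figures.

3.62 × 10³⁰ m/s²

Acceleration is [L]/[T]² = c·[E]/ℏ.
1 GeV → c/ℏ × (1 GeV in J) = 4.57 × 10³² m/s².
Convert the energy scale: 7.92 MeV = 7.92 × 10⁻³ GeV.
Result: 7.92 × 10⁻³ × 4.57 × 10³² = 3.62 × 10³⁰ m/s².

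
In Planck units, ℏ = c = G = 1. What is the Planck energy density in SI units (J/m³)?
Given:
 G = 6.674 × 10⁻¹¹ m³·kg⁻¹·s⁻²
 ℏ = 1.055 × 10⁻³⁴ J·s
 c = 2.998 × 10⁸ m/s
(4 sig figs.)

The unique combination of the constants set to 1 with dimensions of energy density is u_P = c⁷/(ℏG²).
  = 2.177 × 10⁵⁹ / 4.699 × 10⁻⁵⁵
  = 4.632 × 10¹¹³ J/m³

4.632 × 10¹¹³ J/m³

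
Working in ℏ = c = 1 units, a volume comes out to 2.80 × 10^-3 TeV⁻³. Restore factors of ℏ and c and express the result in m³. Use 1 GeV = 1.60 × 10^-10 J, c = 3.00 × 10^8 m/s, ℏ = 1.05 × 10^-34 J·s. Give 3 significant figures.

2.14 × 10^-59 m³

Volume is [L]³ = [E]⁻³·(ℏc)³.
1 GeV⁻³ → (ℏc)³ × (1 GeV in J)⁻³ = 7.63 × 10^-48 m³.
Convert the energy scale: 2.80 × 10^-3 TeV⁻³ = 2.80 × 10^-12 GeV⁻³.
Result: 2.80 × 10^-12 × 7.63 × 10^-48 = 2.14 × 10^-59 m³.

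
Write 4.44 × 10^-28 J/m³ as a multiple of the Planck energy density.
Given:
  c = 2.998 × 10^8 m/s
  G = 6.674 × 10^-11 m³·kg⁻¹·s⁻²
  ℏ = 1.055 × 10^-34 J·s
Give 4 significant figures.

9.585 × 10^-142

Planck energy density: u_P = c⁷/(ℏG²) = 4.632 × 10^113 J/m³.
4.44 × 10^-28 / 4.632 × 10^113 = 9.585 × 10^-142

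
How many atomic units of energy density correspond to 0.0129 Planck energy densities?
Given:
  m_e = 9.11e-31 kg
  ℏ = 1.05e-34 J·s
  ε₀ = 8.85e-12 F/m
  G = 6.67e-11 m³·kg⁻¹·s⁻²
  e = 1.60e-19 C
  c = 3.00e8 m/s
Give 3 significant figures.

Planck energy density: u_P = c⁷/(ℏG²) = 4.68e113 J/m³
atomic unit of energy density: u_au = E_h/a₀³ = m_e⁴e¹⁰/((4πε₀)⁵ℏ⁸) = 3.01e13 J/m³
0.0129 × 4.68e113 / 3.01e13 = 2.00e98

2.00e98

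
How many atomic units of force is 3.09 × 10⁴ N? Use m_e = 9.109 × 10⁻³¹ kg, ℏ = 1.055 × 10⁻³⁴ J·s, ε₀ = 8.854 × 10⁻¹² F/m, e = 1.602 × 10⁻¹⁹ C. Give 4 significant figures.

atomic unit of force: F_au = E_h/a₀ = m_e²e⁶/((4πε₀)³ℏ⁴) = 8.220 × 10⁻⁸ N.
3.09 × 10⁴ / 8.220 × 10⁻⁸ = 3.759 × 10¹¹

3.759 × 10¹¹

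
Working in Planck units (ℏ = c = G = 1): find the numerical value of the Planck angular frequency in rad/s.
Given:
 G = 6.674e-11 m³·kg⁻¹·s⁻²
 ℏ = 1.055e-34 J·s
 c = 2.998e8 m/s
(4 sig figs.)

The unique combination of the constants set to 1 with dimensions of angular frequency is ω_P = √(c⁵/(ℏG)).
  = √(3.440e86)
  = 1.855e43 rad/s

1.855e43 rad/s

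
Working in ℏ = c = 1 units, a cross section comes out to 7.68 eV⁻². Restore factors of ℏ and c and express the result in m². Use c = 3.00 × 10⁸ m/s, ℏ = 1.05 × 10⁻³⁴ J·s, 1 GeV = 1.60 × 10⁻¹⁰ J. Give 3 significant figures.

2.98 × 10⁻¹³ m²

Area is [L]² = [E]⁻²·(ℏc)²; restore (ℏc)².
1 GeV⁻² → (ℏc)² × (1 GeV in J)⁻² = 3.88 × 10⁻³² m².
Convert the energy scale: 7.68 eV⁻² = 7.68 × 10¹⁸ GeV⁻².
Result: 7.68 × 10¹⁸ × 3.88 × 10⁻³² = 2.98 × 10⁻¹³ m².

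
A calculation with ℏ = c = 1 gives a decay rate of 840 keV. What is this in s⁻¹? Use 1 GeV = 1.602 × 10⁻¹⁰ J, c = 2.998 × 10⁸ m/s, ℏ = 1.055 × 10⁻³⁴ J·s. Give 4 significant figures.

1.276 × 10²¹ s⁻¹

A rate is [E]/ℏ; divide by ℏ.
1 GeV → 1/ℏ × (1 GeV in J) = 1.518 × 10²⁴ s⁻¹.
Convert the energy scale: 840 keV = 8.40 × 10⁻⁴ GeV.
Result: 8.40 × 10⁻⁴ × 1.518 × 10²⁴ = 1.276 × 10²¹ s⁻¹.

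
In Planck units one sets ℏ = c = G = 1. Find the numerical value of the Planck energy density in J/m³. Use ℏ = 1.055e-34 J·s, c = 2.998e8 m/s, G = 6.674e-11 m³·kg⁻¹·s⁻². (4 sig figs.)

u_P = c⁷/(ℏG²)
  = 2.177e59 / 4.699e-55
  = 4.632e113 J/m³

4.632e113 J/m³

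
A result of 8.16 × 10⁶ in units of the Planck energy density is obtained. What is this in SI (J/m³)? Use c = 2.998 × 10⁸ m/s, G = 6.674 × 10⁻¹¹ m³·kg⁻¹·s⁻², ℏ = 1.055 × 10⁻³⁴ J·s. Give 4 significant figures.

One Planck energy density: u_P = c⁷/(ℏG²) = 4.632 × 10¹¹³ J/m³.
8.16 × 10⁶ × 4.632 × 10¹¹³ J/m³ = 3.780 × 10¹²⁰ J/m³

3.780 × 10¹²⁰ J/m³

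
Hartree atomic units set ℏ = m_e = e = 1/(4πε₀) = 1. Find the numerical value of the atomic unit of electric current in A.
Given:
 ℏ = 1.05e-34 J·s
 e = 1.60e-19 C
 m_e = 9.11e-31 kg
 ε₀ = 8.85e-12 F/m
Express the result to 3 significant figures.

6.67e-3 A

From ℏ = m_e = e = 1/(4πε₀) = 1 the current scale is I_au = e E_h/ℏ = m_e e⁵/((4πε₀)²ℏ³).
E_h = 4.38e-18 J
e·E_h/ℏ = 6.67e-3 A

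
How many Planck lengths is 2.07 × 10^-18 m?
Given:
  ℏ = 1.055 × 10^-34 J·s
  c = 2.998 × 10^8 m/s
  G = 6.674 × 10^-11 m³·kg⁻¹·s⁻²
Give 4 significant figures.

1.281 × 10^17

Planck length: ℓ_P = √(ℏG/c³) = 1.616 × 10^-35 m.
2.07 × 10^-18 / 1.616 × 10^-35 = 1.281 × 10^17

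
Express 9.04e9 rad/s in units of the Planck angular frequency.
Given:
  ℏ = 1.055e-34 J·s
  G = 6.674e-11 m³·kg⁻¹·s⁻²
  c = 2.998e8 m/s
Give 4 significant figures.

4.874e-34

Planck angular frequency: ω_P = √(c⁵/(ℏG)) = 1.855e43 rad/s.
9.04e9 / 1.855e43 = 4.874e-34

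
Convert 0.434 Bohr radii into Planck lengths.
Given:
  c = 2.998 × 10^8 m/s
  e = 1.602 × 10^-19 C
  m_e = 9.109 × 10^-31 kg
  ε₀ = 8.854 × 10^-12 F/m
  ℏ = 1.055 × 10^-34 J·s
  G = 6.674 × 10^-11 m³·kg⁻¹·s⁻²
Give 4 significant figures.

1.422 × 10^24

Bohr radius: a₀ = 4πε₀ℏ²/(m_e e²) = 5.297 × 10^-11 m
Planck length: ℓ_P = √(ℏG/c³) = 1.616 × 10^-35 m
0.434 × 5.297 × 10^-11 / 1.616 × 10^-35 = 1.422 × 10^24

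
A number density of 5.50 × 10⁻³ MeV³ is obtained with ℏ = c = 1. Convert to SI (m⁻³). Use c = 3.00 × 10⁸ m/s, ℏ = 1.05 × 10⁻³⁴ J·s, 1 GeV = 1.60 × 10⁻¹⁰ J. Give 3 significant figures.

7.21 × 10³⁵ m⁻³

Number density is [L]⁻³ = [E]³/(ℏc)³.
1 GeV³ → 1/(ℏc)³ × (1 GeV in J)³ = 1.31 × 10⁴⁷ m⁻³.
Convert the energy scale: 5.50 × 10⁻³ MeV³ = 5.50 × 10⁻¹² GeV³.
Result: 5.50 × 10⁻¹² × 1.31 × 10⁴⁷ = 7.21 × 10³⁵ m⁻³.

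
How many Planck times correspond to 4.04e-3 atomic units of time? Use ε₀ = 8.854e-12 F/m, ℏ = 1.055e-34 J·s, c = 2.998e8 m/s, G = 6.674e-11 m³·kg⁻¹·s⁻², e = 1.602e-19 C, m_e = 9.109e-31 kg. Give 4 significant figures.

atomic unit of time: τ_au = (4πε₀)²ℏ³/(m_e e⁴) = 2.423e-17 s
Planck time: t_P = √(ℏG/c⁵) = 5.392e-44 s
4.04e-3 × 2.423e-17 / 5.392e-44 = 1.815e24

1.815e24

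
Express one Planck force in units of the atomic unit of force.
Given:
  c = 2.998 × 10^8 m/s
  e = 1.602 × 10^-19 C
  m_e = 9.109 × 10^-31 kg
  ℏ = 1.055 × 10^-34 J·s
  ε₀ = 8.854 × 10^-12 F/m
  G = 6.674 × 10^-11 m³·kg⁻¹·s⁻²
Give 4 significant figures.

Planck force: F_P = c⁴/G = 1.210 × 10^44 N
atomic unit of force: F_au = E_h/a₀ = m_e²e⁶/((4πε₀)³ℏ⁴) = 8.220 × 10^-8 N
ratio = 1.210 × 10^44 / 8.220 × 10^-8 = 1.473 × 10^51

1.473 × 10^51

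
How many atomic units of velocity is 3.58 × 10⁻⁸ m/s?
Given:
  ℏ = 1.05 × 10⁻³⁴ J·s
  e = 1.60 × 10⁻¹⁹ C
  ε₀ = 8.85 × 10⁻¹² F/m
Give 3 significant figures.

atomic unit of velocity: v_au = e²/(4πε₀ℏ) = 2.19 × 10⁶ m/s.
3.58 × 10⁻⁸ / 2.19 × 10⁶ = 1.63 × 10⁻¹⁴

1.63 × 10⁻¹⁴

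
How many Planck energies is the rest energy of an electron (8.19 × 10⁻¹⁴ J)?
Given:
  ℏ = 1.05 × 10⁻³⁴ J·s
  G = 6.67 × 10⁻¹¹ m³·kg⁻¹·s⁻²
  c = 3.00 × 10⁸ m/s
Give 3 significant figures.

4.19 × 10⁻²³

Planck energy: E_P = √(ℏc⁵/G) = 1.96 × 10⁹ J.
8.19 × 10⁻¹⁴ / 1.96 × 10⁹ = 4.19 × 10⁻²³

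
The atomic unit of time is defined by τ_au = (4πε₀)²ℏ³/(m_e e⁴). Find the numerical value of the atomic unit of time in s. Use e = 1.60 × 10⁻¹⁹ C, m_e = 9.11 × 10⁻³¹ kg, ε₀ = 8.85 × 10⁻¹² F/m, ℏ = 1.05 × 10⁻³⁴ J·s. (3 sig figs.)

2.40 × 10⁻¹⁷ s

τ_au = (4πε₀)²ℏ³/(m_e e⁴)
E_h = 4.38 × 10⁻¹⁸ J
ℏ/E_h = 2.40 × 10⁻¹⁷ s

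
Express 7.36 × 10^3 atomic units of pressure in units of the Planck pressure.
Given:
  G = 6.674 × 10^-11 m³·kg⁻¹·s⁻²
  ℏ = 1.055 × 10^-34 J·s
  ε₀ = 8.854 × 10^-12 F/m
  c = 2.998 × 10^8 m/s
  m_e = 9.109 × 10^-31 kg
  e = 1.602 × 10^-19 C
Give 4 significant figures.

atomic unit of pressure: P_au = E_h/a₀³ = m_e⁴e¹⁰/((4πε₀)⁵ℏ⁸) = 2.929 × 10^13 Pa
Planck pressure: p_P = c⁷/(ℏG²) = 4.632 × 10^113 Pa
7.36 × 10^3 × 2.929 × 10^13 / 4.632 × 10^113 = 4.654 × 10^-97

4.654 × 10^-97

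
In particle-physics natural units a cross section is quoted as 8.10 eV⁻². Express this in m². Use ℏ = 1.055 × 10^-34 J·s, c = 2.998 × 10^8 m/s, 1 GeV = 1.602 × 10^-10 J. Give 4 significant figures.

Area is [L]² = [E]⁻²·(ℏc)²; restore (ℏc)².
1 GeV⁻² → (ℏc)² × (1 GeV in J)⁻² = 3.898 × 10^-32 m².
Convert the energy scale: 8.10 eV⁻² = 8.10 × 10^18 GeV⁻².
Result: 8.10 × 10^18 × 3.898 × 10^-32 = 3.157 × 10^-13 m².

3.157 × 10^-13 m²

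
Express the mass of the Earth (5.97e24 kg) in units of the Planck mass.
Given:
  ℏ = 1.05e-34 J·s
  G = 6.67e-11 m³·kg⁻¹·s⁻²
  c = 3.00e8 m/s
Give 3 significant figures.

Planck mass: m_P = √(ℏc/G) = 2.17e-8 kg.
5.97e24 / 2.17e-8 = 2.75e32

2.75e32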